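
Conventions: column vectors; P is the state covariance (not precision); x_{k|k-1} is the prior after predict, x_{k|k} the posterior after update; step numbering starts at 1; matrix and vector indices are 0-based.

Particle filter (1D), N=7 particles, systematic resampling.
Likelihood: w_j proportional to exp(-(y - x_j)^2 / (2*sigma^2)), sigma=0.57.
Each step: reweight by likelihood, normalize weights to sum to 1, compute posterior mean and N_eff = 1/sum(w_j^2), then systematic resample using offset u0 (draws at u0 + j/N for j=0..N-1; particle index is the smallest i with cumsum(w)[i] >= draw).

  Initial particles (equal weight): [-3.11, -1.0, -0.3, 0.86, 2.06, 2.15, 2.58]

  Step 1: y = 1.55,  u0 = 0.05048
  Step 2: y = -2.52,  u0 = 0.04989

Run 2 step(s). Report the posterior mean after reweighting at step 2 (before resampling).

step 1: w=[0.0000, 0.0000, 0.0027, 0.2495, 0.3479, 0.2984, 0.1015]  mean=1.8338  Neff=3.5379  idx=[3, 3, 4, 4, 5, 5, 6]
step 2: w=[0.5000, 0.5000, 0.0000, 0.0000, 0.0000, 0.0000, 0.0000]  mean=0.8600  Neff=2.0000  idx=[0, 0, 0, 0, 1, 1, 1]

post_mean = 0.8600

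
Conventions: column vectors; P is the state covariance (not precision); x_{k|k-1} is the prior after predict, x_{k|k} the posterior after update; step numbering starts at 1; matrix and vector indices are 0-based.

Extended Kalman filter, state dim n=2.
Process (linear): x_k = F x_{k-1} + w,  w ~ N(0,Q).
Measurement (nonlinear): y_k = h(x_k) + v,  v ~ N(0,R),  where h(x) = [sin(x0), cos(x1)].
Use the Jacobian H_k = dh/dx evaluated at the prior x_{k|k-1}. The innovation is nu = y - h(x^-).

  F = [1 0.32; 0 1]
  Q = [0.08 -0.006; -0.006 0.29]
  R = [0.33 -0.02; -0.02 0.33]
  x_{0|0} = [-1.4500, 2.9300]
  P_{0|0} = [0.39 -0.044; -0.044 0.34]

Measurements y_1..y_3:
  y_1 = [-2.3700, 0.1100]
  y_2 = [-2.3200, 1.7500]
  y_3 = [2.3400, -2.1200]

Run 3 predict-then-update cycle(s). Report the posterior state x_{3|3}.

step 1: x^-=[-0.5124, 2.9300]  P^-=[0.4767 0.0588; 0.0588 0.6300]  H_jac=[0.8716 0.0000; 0.0000 -0.2100]  S=[0.6921 -0.0308; -0.0308 0.3578]  K=[0.6010 0.0172; 0.0578 -0.3648]  nu=[-1.8797, 1.0877]  x^+=[-1.6235, 2.4245]  P^+=[0.2272 0.0303; 0.0303 0.5788]
step 2: x^-=[-0.8477, 2.4245]  P^-=[0.3858 0.2095; 0.2095 0.8688]  H_jac=[0.6617 0.0000; 0.0000 -0.6572]  S=[0.4989 -0.1111; -0.1111 0.7053]  K=[0.4852 -0.1188; 0.1011 -0.7937]  nu=[-1.5702, 2.5037]  x^+=[-1.9070, 0.2786]  P^+=[0.2456 0.0744; 0.0744 0.4016]
step 3: x^-=[-1.8178, 0.2786]  P^-=[0.4143 0.1969; 0.1969 0.6916]  H_jac=[-0.2445 0.0000; 0.0000 -0.2750]  S=[0.3548 -0.0068; -0.0068 0.3823]  K=[-0.2884 -0.1467; -0.1452 -0.5001]  nu=[3.3096, -3.0814]  x^+=[-2.3200, 1.3389]  P^+=[0.3772 0.1551; 0.1551 0.5895]

x_post = [-2.3200, 1.3389]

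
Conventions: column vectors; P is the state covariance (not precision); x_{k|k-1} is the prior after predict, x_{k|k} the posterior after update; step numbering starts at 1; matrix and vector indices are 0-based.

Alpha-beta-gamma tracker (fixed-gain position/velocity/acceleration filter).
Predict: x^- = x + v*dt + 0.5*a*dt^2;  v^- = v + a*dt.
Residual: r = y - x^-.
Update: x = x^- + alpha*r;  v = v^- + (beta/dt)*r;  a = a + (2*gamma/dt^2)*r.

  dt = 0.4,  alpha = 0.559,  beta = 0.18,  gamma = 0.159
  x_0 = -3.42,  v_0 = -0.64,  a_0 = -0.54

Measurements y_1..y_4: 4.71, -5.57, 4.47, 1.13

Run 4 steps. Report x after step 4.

step 1: x_pred=-3.7192  r=8.4292  x^+=0.9927  v^+=2.9371  a^+=16.2130
step 2: x_pred=3.4646  r=-9.0346  x^+=-1.5857  v^+=5.3568  a^+=-1.7433
step 3: x_pred=0.4175  r=4.0525  x^+=2.6829  v^+=6.4831  a^+=6.3110
step 4: x_pred=5.7810  r=-4.6510  x^+=3.1811  v^+=6.9146  a^+=-2.9328

x_post = 3.1811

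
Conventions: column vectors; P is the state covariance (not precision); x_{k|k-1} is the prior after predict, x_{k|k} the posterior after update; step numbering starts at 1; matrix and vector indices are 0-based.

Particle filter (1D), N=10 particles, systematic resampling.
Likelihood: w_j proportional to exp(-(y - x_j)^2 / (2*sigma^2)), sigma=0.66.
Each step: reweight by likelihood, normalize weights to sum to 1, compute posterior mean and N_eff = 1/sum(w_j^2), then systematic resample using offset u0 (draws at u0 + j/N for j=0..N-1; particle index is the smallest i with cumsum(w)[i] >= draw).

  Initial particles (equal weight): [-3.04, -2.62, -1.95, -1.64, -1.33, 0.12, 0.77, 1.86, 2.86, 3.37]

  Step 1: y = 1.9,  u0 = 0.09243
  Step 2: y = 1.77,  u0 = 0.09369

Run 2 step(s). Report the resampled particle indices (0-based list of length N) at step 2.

step 1: w=[0.0000, 0.0000, 0.0000, 0.0000, 0.0000, 0.0156, 0.1369, 0.5919, 0.2059, 0.0496]  mean=1.9644  Neff=2.4142  idx=[6, 7, 7, 7, 7, 7, 7, 8, 8, 9]
step 2: w=[0.0465, 0.1451, 0.1451, 0.1451, 0.1451, 0.1451, 0.1451, 0.0375, 0.0375, 0.0078]  mean=1.8960  Neff=7.6091  idx=[1, 2, 2, 3, 4, 4, 5, 6, 6, 9]

resampled_idx = [1, 2, 2, 3, 4, 4, 5, 6, 6, 9]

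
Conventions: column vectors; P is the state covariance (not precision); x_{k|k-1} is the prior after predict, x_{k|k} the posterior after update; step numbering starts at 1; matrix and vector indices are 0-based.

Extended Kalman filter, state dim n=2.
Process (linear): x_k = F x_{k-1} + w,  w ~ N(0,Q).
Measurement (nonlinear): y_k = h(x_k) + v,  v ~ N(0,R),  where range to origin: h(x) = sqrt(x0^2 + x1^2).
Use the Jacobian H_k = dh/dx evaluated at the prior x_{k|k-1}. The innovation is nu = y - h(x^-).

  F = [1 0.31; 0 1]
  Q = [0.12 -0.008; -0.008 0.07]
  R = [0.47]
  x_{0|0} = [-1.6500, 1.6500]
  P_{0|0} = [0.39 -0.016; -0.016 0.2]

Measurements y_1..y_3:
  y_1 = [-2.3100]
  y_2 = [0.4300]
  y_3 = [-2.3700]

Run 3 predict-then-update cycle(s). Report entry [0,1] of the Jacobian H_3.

step 1: x^-=[-1.1385, 1.6500]  P^-=[0.5193 0.0380; 0.0380 0.2700]  H_jac=[-0.5679 0.8231]  S=[0.7849]  K=[-0.3359; 0.2556]  nu=[-4.3147]  x^+=[0.3108, 0.5470]  P^+=[0.4307 0.1054; 0.1054 0.2187]
step 2: x^-=[0.4804, 0.5470]  P^-=[0.6371 0.1652; 0.1652 0.2887]  H_jac=[0.6599 0.7514]  S=[1.0742]  K=[0.5069; 0.3034]  nu=[-0.2980]  x^+=[0.3293, 0.4566]  P^+=[0.3611 -0.0000; -0.0000 0.1898]
step 3: x^-=[0.4709, 0.4566]  P^-=[0.4993 0.0508; 0.0508 0.2598]  H_jac=[0.7179 0.6961]  S=[0.9040]  K=[0.4356; 0.2404]  nu=[-3.0259]  x^+=[-0.8473, -0.2709]  P^+=[0.3277 -0.0439; -0.0439 0.2076]

H_jac[0,1] = 0.6961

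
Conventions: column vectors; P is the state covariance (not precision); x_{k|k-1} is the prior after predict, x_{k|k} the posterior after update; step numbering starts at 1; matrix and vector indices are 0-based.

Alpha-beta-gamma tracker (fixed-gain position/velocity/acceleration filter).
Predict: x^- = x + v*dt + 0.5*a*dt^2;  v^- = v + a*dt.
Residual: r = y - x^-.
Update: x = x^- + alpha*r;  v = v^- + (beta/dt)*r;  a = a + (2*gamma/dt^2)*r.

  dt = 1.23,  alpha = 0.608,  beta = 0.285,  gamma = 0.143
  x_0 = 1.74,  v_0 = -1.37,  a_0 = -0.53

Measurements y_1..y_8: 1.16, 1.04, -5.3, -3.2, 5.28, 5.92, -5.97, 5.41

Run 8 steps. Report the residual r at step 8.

step 1: x_pred=-0.3460  r=1.5060  x^+=0.5696  v^+=-1.6729  a^+=-0.2453
step 2: x_pred=-1.6736  r=2.7136  x^+=-0.0237  v^+=-1.3459  a^+=0.2677
step 3: x_pred=-1.4767  r=-3.8233  x^+=-3.8013  v^+=-1.9025  a^+=-0.4551
step 4: x_pred=-6.4856  r=3.2856  x^+=-4.4880  v^+=-1.7010  a^+=0.1660
step 5: x_pred=-6.4545  r=11.7345  x^+=0.6801  v^+=1.2223  a^+=2.3844
step 6: x_pred=3.9871  r=1.9329  x^+=5.1623  v^+=4.6029  a^+=2.7498
step 7: x_pred=12.9039  r=-18.8739  x^+=1.4286  v^+=3.6119  a^+=-0.8182
step 8: x_pred=5.2522  r=0.1578  x^+=5.3482  v^+=2.6420  a^+=-0.7884

resid = 0.1578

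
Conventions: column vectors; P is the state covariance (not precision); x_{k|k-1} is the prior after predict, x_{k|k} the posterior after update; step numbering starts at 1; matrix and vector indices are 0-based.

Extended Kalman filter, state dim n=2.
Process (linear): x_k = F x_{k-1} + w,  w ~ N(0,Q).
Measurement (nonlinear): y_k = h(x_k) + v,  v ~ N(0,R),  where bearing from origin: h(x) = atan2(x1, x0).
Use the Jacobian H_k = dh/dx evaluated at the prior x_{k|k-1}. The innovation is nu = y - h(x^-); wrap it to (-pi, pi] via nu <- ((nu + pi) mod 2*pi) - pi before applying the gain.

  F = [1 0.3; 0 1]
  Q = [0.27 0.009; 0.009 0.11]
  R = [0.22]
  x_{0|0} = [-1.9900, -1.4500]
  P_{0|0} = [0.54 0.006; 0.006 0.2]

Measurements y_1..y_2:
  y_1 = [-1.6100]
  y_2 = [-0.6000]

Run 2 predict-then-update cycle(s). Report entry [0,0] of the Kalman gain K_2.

K[0,0] = 0.5955

step 1: x^-=[-2.4250, -1.4500]  P^-=[0.8316 0.0750; 0.0750 0.3100]  H_jac=[0.1816 -0.3038]  S=[0.2678]  K=[0.4790; -0.3008]  nu=[0.9927]  x^+=[-1.9495, -1.7486]  P^+=[0.7702 0.1136; 0.1136 0.2858]
step 2: x^-=[-2.4741, -1.7486]  P^-=[1.1340 0.2083; 0.2083 0.3958]  H_jac=[0.1905 -0.2695]  S=[0.2685]  K=[0.5955; -0.2495]  nu=[1.9263]  x^+=[-1.3270, -2.2292]  P^+=[1.0388 0.2482; 0.2482 0.3791]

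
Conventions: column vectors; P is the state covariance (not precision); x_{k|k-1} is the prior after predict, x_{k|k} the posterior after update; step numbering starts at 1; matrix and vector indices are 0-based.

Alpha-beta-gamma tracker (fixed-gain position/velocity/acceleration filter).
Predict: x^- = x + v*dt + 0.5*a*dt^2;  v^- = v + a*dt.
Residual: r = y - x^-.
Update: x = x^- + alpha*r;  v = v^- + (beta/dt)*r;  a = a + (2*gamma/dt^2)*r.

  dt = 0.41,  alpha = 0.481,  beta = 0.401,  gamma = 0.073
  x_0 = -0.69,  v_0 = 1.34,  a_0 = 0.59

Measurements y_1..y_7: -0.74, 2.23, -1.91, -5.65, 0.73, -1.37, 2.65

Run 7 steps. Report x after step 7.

x_post = -0.2584

step 1: x_pred=-0.0910  r=-0.6490  x^+=-0.4032  v^+=0.9472  a^+=0.0263
step 2: x_pred=-0.0126  r=2.2426  x^+=1.0661  v^+=3.1514  a^+=1.9741
step 3: x_pred=2.5241  r=-4.4341  x^+=0.3913  v^+=-0.3760  a^+=-1.8770
step 4: x_pred=0.0794  r=-5.7294  x^+=-2.6765  v^+=-6.7491  a^+=-6.8531
step 5: x_pred=-6.0196  r=6.7496  x^+=-2.7730  v^+=-2.9575  a^+=-0.9909
step 6: x_pred=-4.0689  r=2.6989  x^+=-2.7707  v^+=-0.7241  a^+=1.3532
step 7: x_pred=-2.9539  r=5.6039  x^+=-0.2584  v^+=5.3116  a^+=6.2203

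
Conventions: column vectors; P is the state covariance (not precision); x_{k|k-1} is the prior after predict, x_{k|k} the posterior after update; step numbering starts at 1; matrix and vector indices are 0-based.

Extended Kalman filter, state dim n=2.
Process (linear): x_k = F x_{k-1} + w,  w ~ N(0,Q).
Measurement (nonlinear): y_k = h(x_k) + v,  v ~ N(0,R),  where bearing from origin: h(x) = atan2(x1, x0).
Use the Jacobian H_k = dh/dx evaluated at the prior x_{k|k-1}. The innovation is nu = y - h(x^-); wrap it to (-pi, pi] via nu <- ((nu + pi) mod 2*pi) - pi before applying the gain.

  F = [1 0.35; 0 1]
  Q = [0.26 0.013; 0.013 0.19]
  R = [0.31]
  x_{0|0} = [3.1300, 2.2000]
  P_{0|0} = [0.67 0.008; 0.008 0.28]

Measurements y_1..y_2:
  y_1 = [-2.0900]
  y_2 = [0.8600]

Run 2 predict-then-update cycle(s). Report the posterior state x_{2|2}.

x_post = [5.0701, 1.7552]

step 1: x^-=[3.9000, 2.2000]  P^-=[0.9699 0.1190; 0.1190 0.4700]  H_jac=[-0.1097 0.1945]  S=[0.3344]  K=[-0.2490; 0.2344]  nu=[-2.6036]  x^+=[4.5484, 1.5898]  P^+=[0.9492 0.1385; 0.1385 0.4516]
step 2: x^-=[5.1049, 1.5898]  P^-=[1.3614 0.3096; 0.3096 0.6416]  H_jac=[-0.0556 0.1786]  S=[0.3285]  K=[-0.0622; 0.2964]  nu=[0.5581]  x^+=[5.0701, 1.7552]  P^+=[1.3602 0.3156; 0.3156 0.6128]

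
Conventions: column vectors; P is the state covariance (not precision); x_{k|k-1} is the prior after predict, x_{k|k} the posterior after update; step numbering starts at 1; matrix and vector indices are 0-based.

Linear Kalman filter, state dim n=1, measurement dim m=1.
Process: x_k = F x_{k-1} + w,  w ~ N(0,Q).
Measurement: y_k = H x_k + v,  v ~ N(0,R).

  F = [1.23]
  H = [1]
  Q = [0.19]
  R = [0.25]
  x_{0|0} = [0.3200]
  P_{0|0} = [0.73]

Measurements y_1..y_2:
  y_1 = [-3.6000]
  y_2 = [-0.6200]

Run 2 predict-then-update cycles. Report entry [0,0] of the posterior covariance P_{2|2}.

P_post[0,0] = 0.1674

step 1: x^-=[0.3936]  P^-=[1.2944]  S=[1.5444]  K=[0.8381]  nu=[-3.9936]  x^+=[-2.9535]  P^+=[0.2095]
step 2: x^-=[-3.6329]  P^-=[0.5070]  S=[0.7570]  K=[0.6697]  nu=[3.0129]  x^+=[-1.6150]  P^+=[0.1674]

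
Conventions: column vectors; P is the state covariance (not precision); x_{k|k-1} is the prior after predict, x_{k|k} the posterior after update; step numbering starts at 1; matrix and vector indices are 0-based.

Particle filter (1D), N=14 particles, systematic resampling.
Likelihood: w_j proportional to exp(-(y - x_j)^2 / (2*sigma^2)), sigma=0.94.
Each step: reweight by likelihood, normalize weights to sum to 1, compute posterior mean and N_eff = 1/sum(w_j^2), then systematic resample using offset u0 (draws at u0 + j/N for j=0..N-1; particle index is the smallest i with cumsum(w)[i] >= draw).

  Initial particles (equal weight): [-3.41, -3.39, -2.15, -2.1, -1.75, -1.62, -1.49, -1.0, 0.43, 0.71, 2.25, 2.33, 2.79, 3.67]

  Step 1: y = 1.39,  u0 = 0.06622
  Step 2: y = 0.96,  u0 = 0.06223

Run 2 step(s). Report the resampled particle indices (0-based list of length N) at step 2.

step 1: w=[0.0000, 0.0000, 0.0003, 0.0003, 0.0012, 0.0019, 0.0030, 0.0129, 0.1933, 0.2507, 0.2143, 0.1975, 0.1074, 0.0172]  mean=1.5424  Neff=5.0722  idx=[8, 8, 8, 9, 9, 9, 10, 10, 10, 11, 11, 11, 12, 13]
step 2: w=[0.1090, 0.1090, 0.1090, 0.1233, 0.1233, 0.1233, 0.0498, 0.0498, 0.0498, 0.0442, 0.0442, 0.0442, 0.0192, 0.0020]  mean=1.1091  Neff=10.5363  idx=[0, 1, 1, 2, 3, 3, 4, 4, 5, 6, 7, 9, 10, 12]

resampled_idx = [0, 1, 1, 2, 3, 3, 4, 4, 5, 6, 7, 9, 10, 12]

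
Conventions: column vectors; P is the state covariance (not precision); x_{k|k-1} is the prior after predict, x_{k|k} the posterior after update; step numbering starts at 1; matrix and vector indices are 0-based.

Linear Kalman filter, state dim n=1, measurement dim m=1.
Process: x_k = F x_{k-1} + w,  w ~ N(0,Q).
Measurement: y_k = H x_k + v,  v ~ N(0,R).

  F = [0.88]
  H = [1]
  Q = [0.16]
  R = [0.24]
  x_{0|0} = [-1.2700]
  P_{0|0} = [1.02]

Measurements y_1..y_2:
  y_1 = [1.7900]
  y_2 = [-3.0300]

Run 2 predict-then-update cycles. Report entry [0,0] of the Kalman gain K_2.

step 1: x^-=[-1.1176]  P^-=[0.9499]  S=[1.1899]  K=[0.7983]  nu=[2.9076]  x^+=[1.2035]  P^+=[0.1916]
step 2: x^-=[1.0591]  P^-=[0.3084]  S=[0.5484]  K=[0.5623]  nu=[-4.0891]  x^+=[-1.2404]  P^+=[0.1350]

K[0,0] = 0.5623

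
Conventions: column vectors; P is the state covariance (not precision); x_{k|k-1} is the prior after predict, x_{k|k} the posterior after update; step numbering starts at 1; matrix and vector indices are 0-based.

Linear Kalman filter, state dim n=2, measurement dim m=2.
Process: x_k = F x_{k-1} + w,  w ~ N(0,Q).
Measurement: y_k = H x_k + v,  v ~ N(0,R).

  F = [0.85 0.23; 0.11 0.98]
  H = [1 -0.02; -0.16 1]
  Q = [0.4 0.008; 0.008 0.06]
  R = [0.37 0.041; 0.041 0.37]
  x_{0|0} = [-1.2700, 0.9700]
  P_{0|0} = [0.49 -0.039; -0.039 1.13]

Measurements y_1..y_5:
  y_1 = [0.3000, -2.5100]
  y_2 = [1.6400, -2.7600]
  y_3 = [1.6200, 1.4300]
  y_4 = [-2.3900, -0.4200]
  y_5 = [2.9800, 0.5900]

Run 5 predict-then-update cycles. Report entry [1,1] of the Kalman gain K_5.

step 1: x^-=[-0.8564, 0.8109]  P^-=[0.7986 0.2750; 0.2750 1.1428]  S=[1.1580 0.1663; 0.1663 1.4452]  K=[0.6815 0.0235; 0.1104 0.7476]  nu=[1.1726, -3.4579]  x^+=[-0.1385, -1.6447]  P^+=[0.2547 0.0774; 0.0774 0.2935]
step 2: x^-=[-0.4960, -1.6270]  P^-=[0.6298 0.1644; 0.1644 0.3617]  S=[0.9933 0.0979; 0.0979 0.6952]  K=[0.6304 0.0027; 0.1122 0.4666]  nu=[2.1035, -1.2123]  x^+=[0.8267, -1.9567]  P^+=[0.2347 0.0644; 0.0644 0.1875]
step 3: x^-=[0.2527, -1.8266]  P^-=[0.6046 0.1275; 0.1275 0.2568]  S=[0.9696 0.0670; 0.0670 0.6015]  K=[0.6222 -0.0182; 0.0998 0.3820]  nu=[1.3308, 3.2970]  x^+=[1.0207, -0.4345]  P^+=[0.2306 0.0557; 0.0557 0.1543]
step 4: x^-=[0.7676, -0.3135]  P^-=[0.5965 0.1121; 0.1121 0.2230]  S=[0.9621 0.0536; 0.0536 0.5724]  K=[0.6193 -0.0288; 0.0924 0.3496]  nu=[-3.1639, 0.0163]  x^+=[-1.1922, -0.6003]  P^+=[0.2290 0.0514; 0.0514 0.1414]
step 5: x^-=[-1.1514, -0.7194]  P^-=[0.5930 0.1054; 0.1054 0.2096]  S=[0.9589 0.0476; 0.0476 0.5611]  K=[0.6179 -0.0338; 0.0888 0.3360]  nu=[4.1170, 1.1252]  x^+=[1.3546, 0.0243]  P^+=[0.2282 0.0494; 0.0494 0.1359]

K[1,1] = 0.3360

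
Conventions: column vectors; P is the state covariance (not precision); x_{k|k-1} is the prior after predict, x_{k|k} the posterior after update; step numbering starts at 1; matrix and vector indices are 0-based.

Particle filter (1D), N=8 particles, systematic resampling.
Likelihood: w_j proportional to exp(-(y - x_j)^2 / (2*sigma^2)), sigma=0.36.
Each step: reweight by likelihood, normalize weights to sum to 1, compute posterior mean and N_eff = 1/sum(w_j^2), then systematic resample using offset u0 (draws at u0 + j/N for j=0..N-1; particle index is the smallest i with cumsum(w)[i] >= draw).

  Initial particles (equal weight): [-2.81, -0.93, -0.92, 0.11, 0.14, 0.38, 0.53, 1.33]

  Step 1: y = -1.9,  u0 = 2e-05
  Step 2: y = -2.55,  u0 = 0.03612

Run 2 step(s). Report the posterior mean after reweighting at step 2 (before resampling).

post_mean = -2.8099

step 1: w=[0.4450, 0.2880, 0.2671, 0.0000, 0.0000, 0.0000, 0.0000, 0.0000]  mean=-1.7638  Neff=2.8390  idx=[0, 0, 0, 0, 1, 1, 2, 2]
step 2: w=[0.2500, 0.2500, 0.2500, 0.2500, 0.0000, 0.0000, 0.0000, 0.0000]  mean=-2.8099  Neff=4.0004  idx=[0, 0, 1, 1, 2, 2, 3, 3]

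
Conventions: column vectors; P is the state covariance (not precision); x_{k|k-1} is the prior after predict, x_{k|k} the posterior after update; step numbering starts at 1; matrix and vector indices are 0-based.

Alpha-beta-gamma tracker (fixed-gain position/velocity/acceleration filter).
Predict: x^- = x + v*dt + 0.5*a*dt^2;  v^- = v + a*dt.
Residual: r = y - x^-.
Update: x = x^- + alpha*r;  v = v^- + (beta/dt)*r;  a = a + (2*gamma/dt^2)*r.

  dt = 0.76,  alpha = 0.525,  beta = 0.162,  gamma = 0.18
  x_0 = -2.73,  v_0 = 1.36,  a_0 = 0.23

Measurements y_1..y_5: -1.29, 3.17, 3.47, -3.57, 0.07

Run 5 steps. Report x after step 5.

step 1: x_pred=-1.6300  r=0.3400  x^+=-1.4515  v^+=1.6073  a^+=0.4419
step 2: x_pred=-0.1023  r=3.2723  x^+=1.6156  v^+=2.6406  a^+=2.4814
step 3: x_pred=4.3392  r=-0.8692  x^+=3.8829  v^+=4.3413  a^+=1.9397
step 4: x_pred=7.7424  r=-11.3124  x^+=1.8034  v^+=3.4041  a^+=-5.1109
step 5: x_pred=2.9145  r=-2.8445  x^+=1.4211  v^+=-1.0865  a^+=-6.8838

x_post = 1.4211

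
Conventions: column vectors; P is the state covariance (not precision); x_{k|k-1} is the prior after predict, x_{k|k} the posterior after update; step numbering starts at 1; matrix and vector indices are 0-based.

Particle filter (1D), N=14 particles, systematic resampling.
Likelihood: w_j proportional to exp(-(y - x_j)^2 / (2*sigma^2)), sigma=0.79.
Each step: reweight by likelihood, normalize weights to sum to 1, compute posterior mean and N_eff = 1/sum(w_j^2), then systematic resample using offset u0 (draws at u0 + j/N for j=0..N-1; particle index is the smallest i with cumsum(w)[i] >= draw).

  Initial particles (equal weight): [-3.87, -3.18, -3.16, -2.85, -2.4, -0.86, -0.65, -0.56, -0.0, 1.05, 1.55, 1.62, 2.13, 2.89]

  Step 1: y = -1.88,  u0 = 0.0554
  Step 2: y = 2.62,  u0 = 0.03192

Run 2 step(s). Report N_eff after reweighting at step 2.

N_eff = 1.3132

step 1: w=[0.0145, 0.0895, 0.0933, 0.1631, 0.2791, 0.1506, 0.1032, 0.0858, 0.0204, 0.0004, 0.0000, 0.0000, 0.0000, 0.0000]  mean=-2.0146  Neff=6.1517  idx=[1, 2, 3, 3, 3, 4, 4, 4, 4, 5, 5, 6, 7, 8]
step 2: w=[0.0000, 0.0000, 0.0000, 0.0000, 0.0000, 0.0000, 0.0000, 0.0000, 0.0000, 0.0130, 0.0130, 0.0405, 0.0644, 0.8691]  mean=-0.0847  Neff=1.3132  idx=[11, 12, 13, 13, 13, 13, 13, 13, 13, 13, 13, 13, 13, 13]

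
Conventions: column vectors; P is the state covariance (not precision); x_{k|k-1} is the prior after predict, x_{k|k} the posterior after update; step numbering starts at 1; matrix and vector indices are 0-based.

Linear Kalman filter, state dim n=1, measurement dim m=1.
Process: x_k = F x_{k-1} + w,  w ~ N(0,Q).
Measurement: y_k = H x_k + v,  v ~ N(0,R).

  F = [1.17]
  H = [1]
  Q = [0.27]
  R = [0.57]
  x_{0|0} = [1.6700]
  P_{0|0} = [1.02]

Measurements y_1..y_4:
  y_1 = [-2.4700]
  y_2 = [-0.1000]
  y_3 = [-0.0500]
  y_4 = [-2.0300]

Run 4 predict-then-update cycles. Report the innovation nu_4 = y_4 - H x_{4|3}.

innov = [-1.5854]

step 1: x^-=[1.9539]  P^-=[1.6663]  S=[2.2363]  K=[0.7451]  nu=[-4.4239]  x^+=[-1.3424]  P^+=[0.4247]
step 2: x^-=[-1.5706]  P^-=[0.8514]  S=[1.4214]  K=[0.5990]  nu=[1.4706]  x^+=[-0.6897]  P^+=[0.3414]
step 3: x^-=[-0.8070]  P^-=[0.7374]  S=[1.3074]  K=[0.5640]  nu=[0.7570]  x^+=[-0.3800]  P^+=[0.3215]
step 4: x^-=[-0.4446]  P^-=[0.7101]  S=[1.2801]  K=[0.5547]  nu=[-1.5854]  x^+=[-1.3241]  P^+=[0.3162]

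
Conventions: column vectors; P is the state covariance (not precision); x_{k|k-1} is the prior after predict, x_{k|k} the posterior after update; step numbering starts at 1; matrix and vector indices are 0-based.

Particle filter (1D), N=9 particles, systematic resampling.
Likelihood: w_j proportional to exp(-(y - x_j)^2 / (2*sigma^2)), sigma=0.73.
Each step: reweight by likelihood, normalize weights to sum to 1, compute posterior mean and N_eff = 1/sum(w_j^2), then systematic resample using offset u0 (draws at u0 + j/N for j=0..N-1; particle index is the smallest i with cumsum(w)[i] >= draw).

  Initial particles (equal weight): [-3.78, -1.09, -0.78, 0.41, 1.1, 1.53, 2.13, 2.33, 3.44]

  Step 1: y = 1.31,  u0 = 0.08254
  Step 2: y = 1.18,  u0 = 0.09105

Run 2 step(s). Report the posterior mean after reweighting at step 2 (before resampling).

step 1: w=[0.0000, 0.0014, 0.0050, 0.1406, 0.2884, 0.2872, 0.1599, 0.1132, 0.0043]  mean=1.4282  Neff=4.4664  idx=[3, 4, 4, 4, 5, 5, 6, 6, 7]
step 2: w=[0.0884, 0.1533, 0.1533, 0.1533, 0.1375, 0.1375, 0.0661, 0.0661, 0.0446]  mean=1.3483  Neff=7.8850  idx=[1, 1, 2, 3, 3, 4, 5, 6, 8]

post_mean = 1.3483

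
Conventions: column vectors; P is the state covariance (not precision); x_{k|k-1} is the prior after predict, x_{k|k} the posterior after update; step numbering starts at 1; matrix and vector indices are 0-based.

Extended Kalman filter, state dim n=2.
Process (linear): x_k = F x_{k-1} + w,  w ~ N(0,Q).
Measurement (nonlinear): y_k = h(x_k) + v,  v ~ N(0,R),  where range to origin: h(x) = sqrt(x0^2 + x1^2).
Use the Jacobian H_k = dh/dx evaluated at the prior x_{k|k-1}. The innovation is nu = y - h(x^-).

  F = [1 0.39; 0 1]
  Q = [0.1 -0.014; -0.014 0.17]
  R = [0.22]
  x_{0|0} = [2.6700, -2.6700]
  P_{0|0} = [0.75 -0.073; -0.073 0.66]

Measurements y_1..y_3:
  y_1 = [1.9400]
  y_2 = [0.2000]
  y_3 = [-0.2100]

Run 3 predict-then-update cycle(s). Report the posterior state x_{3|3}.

step 1: x^-=[1.6287, -2.6700]  P^-=[0.8934 0.1704; 0.1704 0.8300]  H_jac=[0.5208 -0.8537]  S=[0.9157]  K=[0.3492; -0.6769]  nu=[-1.1875]  x^+=[1.2140, -1.8661]  P^+=[0.7818 0.3869; 0.3869 0.4104]
step 2: x^-=[0.4862, -1.8661]  P^-=[1.2459 0.5329; 0.5329 0.5804]  H_jac=[0.2521 -0.9677]  S=[0.5827]  K=[-0.3460; -0.7334]  nu=[-1.7284]  x^+=[1.0842, -0.5986]  P^+=[1.1762 0.3851; 0.3851 0.2670]
step 3: x^-=[0.8508, -0.5986]  P^-=[1.6172 0.4752; 0.4752 0.4370]  H_jac=[0.8179 -0.5754]  S=[0.9991]  K=[1.0501; 0.1373]  nu=[-1.2503]  x^+=[-0.4621, -0.7702]  P^+=[0.5155 0.3312; 0.3312 0.4182]

x_post = [-0.4621, -0.7702]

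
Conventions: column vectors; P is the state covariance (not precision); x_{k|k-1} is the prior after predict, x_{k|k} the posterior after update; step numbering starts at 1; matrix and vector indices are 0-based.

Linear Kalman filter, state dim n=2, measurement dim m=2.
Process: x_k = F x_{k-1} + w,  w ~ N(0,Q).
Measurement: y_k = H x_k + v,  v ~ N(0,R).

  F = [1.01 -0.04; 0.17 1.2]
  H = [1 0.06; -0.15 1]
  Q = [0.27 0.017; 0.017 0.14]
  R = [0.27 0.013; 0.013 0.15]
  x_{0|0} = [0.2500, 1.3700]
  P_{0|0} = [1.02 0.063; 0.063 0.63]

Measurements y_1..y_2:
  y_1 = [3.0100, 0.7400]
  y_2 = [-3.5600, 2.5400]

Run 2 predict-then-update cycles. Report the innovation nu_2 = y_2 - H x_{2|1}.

innov = [-6.1242, 1.0134]

step 1: x^-=[0.1977, 1.6865]  P^-=[1.3064 0.2378; 0.2378 1.1024]  S=[1.6089 0.1189; 0.1189 1.2104]  K=[0.8243 -0.0464; 0.1247 0.8690]  nu=[2.7111, -0.9168]  x^+=[2.4749, 1.2279]  P^+=[0.2197 0.0367; 0.0367 0.1375]
step 2: x^-=[2.4505, 1.8942]  P^-=[0.4914 0.0924; 0.0924 0.3593]  S=[0.7738 0.0524; 0.0524 0.4926]  K=[0.6443 -0.0306; 0.1005 0.6905]  nu=[-6.1242, 1.0134]  x^+=[-1.5264, 1.9785]  P^+=[0.1718 0.0296; 0.0296 0.1093]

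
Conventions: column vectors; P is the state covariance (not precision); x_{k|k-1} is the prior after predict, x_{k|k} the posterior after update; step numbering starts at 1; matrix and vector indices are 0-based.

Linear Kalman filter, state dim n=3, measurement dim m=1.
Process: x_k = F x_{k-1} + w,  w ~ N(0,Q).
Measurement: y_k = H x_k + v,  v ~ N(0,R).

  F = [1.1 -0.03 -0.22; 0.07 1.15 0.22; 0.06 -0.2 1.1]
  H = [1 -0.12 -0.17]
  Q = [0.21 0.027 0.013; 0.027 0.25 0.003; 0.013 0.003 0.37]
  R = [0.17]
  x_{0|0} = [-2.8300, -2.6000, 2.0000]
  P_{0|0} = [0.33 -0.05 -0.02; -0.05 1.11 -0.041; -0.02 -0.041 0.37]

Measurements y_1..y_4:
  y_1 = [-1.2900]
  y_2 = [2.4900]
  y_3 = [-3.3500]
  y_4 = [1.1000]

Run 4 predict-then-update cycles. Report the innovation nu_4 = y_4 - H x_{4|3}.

innov = [4.6880]

step 1: x^-=[-3.4750, -2.7481, 2.5502]  P^-=[0.6406 -0.0608 -0.0614; -0.0608 1.7081 -0.2160; -0.0614 -0.2160 0.8799]  S=[0.8873]  K=[0.7420; -0.2582; -0.2086]  nu=[2.2888]  x^+=[-1.7768, -3.3390, 2.0729]  P^+=[0.1521 0.1091 0.0759; 0.1091 1.6489 -0.2638; 0.0759 -0.2638 0.8413]
step 2: x^-=[-2.3103, -3.5082, 2.8413]  P^-=[0.3889 0.1646 -0.1069; 0.1646 2.3586 -0.4812; -0.1069 -0.4812 1.5779]  S=[0.6156]  K=[0.6291; -0.0595; -0.5156]  nu=[4.8624]  x^+=[0.7485, -3.7973, 0.3344]  P^+=[0.1452 0.1877 0.0928; 0.1877 2.3565 -0.5001; 0.0928 -0.5001 1.4143]
step 3: x^-=[0.8637, -4.2409, 1.1722]  P^-=[0.3924 0.2763 -0.2416; 0.2763 3.2156 -0.7881; -0.2416 -0.7881 2.4038]  S=[0.6619]  K=[0.6048; 0.0368; -0.8396]  nu=[-4.5233]  x^+=[-1.8722, -4.4074, 4.9699]  P^+=[0.1503 0.2615 0.0945; 0.2615 3.2147 -0.7676; 0.0945 -0.7676 1.9373]
step 4: x^-=[-3.0206, -4.1062, 6.2361]  P^-=[0.4154 0.3849 -0.3800; 0.3849 4.2526 -1.1813; -0.3800 -1.1813 3.1872]  S=[0.7273]  K=[0.5964; 0.1036; -1.0725]  nu=[4.6880]  x^+=[-0.2248, -3.6204, 1.2083]  P^+=[0.1567 0.3399 0.0852; 0.3399 4.2447 -1.1004; 0.0852 -1.1004 2.3506]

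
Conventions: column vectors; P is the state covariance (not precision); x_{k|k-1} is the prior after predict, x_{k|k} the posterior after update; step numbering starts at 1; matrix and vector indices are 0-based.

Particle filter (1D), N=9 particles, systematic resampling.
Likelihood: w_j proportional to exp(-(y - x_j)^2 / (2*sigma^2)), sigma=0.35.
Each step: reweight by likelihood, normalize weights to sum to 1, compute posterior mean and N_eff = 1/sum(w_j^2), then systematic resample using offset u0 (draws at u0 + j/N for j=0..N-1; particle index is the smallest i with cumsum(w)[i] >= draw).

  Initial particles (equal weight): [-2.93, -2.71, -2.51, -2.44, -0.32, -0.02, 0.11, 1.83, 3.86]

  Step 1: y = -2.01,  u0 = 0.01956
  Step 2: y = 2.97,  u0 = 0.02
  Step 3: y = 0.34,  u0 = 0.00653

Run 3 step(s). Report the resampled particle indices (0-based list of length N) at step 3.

step 1: w=[0.0317, 0.1357, 0.3613, 0.4713, 0.0000, 0.0000, 0.0000, 0.0000, 0.0000]  mean=-2.5174  Neff=2.6874  idx=[0, 1, 2, 2, 2, 3, 3, 3, 3]
step 2: w=[0.0000, 0.0000, 0.0108, 0.0108, 0.0108, 0.2419, 0.2419, 0.2419, 0.2419]  mean=-2.4423  Neff=4.2654  idx=[3, 5, 5, 6, 6, 7, 7, 8, 8]
step 3: w=[0.0244, 0.1219, 0.1219, 0.1219, 0.1219, 0.1219, 0.1219, 0.1219, 0.1219]  mean=-2.4417  Neff=8.3635  idx=[0, 1, 2, 3, 4, 5, 6, 7, 8]

resampled_idx = [0, 1, 2, 3, 4, 5, 6, 7, 8]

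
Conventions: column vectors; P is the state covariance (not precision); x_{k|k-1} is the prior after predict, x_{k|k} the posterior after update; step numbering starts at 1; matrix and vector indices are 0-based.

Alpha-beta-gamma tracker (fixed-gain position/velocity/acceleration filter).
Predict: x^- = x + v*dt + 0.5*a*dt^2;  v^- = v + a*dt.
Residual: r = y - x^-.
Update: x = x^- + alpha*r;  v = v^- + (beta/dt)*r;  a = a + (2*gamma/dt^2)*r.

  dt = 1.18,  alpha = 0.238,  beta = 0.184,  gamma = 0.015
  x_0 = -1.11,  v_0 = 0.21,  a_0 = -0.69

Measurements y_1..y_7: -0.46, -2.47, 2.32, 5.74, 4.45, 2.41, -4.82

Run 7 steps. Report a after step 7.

step 1: x_pred=-1.3426  r=0.8826  x^+=-1.1325  v^+=-0.4666  a^+=-0.6710
step 2: x_pred=-2.1502  r=-0.3198  x^+=-2.2263  v^+=-1.3082  a^+=-0.6779
step 3: x_pred=-4.2419  r=6.5619  x^+=-2.6802  v^+=-1.0849  a^+=-0.5365
step 4: x_pred=-4.3339  r=10.0739  x^+=-1.9363  v^+=-0.1471  a^+=-0.3194
step 5: x_pred=-2.3323  r=6.7823  x^+=-0.7181  v^+=0.5335  a^+=-0.1733
step 6: x_pred=-0.2092  r=2.6192  x^+=0.4142  v^+=0.7374  a^+=-0.1169
step 7: x_pred=1.2030  r=-6.0230  x^+=-0.2305  v^+=-0.3397  a^+=-0.2467

a_post = -0.2467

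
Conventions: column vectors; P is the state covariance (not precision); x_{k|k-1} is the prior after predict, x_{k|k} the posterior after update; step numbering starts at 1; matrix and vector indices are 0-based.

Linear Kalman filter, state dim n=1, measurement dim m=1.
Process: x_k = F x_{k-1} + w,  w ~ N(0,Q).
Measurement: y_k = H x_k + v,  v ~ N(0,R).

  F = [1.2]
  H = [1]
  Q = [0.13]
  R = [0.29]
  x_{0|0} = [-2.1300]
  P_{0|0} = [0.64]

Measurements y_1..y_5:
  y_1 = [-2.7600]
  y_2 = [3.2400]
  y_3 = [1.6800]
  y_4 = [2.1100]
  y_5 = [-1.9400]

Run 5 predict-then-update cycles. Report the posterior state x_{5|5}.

step 1: x^-=[-2.5560]  P^-=[1.0516]  S=[1.3416]  K=[0.7838]  nu=[-0.2040]  x^+=[-2.7159]  P^+=[0.2273]
step 2: x^-=[-3.2591]  P^-=[0.4573]  S=[0.7473]  K=[0.6120]  nu=[6.4991]  x^+=[0.7180]  P^+=[0.1775]
step 3: x^-=[0.8617]  P^-=[0.3856]  S=[0.6756]  K=[0.5707]  nu=[0.8183]  x^+=[1.3287]  P^+=[0.1655]
step 4: x^-=[1.5944]  P^-=[0.3683]  S=[0.6583]  K=[0.5595]  nu=[0.5156]  x^+=[1.8829]  P^+=[0.1623]
step 5: x^-=[2.2595]  P^-=[0.3636]  S=[0.6536]  K=[0.5563]  nu=[-4.1995]  x^+=[-0.0768]  P^+=[0.1613]

x_post = [-0.0768]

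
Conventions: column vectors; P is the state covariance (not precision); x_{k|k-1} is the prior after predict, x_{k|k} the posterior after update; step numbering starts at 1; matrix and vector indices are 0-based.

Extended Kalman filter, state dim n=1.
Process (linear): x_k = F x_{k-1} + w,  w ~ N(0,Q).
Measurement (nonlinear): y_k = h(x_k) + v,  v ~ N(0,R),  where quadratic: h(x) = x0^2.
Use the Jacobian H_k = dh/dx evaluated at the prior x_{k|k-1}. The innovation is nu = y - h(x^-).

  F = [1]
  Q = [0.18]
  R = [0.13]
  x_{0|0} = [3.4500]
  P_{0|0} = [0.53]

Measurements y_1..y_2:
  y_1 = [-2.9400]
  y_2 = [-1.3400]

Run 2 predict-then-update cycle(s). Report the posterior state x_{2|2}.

x_post = [0.2510]

step 1: x^-=[3.4500]  P^-=[0.7100]  H_jac=[6.9000]  S=[33.9331]  K=[0.1444]  nu=[-14.8425]  x^+=[1.3072]  P^+=[0.0027]
step 2: x^-=[1.3072]  P^-=[0.1827]  H_jac=[2.6143]  S=[1.3788]  K=[0.3464]  nu=[-3.0487]  x^+=[0.2510]  P^+=[0.0172]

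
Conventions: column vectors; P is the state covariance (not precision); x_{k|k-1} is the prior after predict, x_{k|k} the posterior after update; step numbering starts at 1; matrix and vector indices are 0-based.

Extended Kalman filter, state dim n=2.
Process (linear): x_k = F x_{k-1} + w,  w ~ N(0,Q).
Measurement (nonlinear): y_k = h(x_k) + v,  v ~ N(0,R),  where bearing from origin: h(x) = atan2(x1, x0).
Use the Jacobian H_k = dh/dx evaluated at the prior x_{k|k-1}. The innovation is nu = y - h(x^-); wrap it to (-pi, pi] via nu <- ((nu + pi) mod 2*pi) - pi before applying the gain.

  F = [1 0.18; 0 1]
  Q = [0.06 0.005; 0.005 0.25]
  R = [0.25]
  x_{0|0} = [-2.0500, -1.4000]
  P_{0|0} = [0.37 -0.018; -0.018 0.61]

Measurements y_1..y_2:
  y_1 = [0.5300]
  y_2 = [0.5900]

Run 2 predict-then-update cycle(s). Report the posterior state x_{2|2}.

step 1: x^-=[-2.3020, -1.4000]  P^-=[0.4433 0.0968; 0.0968 0.8600]  H_jac=[0.1929 -0.3171]  S=[0.3411]  K=[0.1606; -0.7447]  nu=[3.1252]  x^+=[-1.8000, -3.7274]  P^+=[0.4345 0.1376; 0.1376 0.6708]
step 2: x^-=[-2.4709, -3.7274]  P^-=[0.5658 0.2634; 0.2634 0.9208]  H_jac=[0.1864 -0.1236]  S=[0.2716]  K=[0.2685; -0.2382]  nu=[2.7462]  x^+=[-1.7337, -4.3815]  P^+=[0.5462 0.2807; 0.2807 0.9054]

x_post = [-1.7337, -4.3815]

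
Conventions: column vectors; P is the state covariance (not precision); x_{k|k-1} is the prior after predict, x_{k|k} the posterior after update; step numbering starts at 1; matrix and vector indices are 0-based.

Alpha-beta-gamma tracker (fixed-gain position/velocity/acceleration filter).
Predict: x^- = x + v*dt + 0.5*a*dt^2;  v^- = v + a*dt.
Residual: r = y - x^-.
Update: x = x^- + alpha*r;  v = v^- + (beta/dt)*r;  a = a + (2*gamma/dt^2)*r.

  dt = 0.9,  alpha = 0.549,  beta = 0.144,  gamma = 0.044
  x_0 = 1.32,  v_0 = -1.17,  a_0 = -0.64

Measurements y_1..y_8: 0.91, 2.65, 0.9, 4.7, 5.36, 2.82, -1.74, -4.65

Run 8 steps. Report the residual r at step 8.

step 1: x_pred=0.0078  r=0.9022  x^+=0.5031  v^+=-1.6016  a^+=-0.5420
step 2: x_pred=-1.1579  r=3.8079  x^+=0.9326  v^+=-1.4802  a^+=-0.1283
step 3: x_pred=-0.4515  r=1.3515  x^+=0.2905  v^+=-1.3794  a^+=0.0185
step 4: x_pred=-0.9435  r=5.6435  x^+=2.1548  v^+=-0.4598  a^+=0.6317
step 5: x_pred=1.9968  r=3.3632  x^+=3.8432  v^+=0.6468  a^+=0.9970
step 6: x_pred=4.8292  r=-2.0092  x^+=3.7261  v^+=1.2227  a^+=0.7788
step 7: x_pred=5.1420  r=-6.8820  x^+=1.3638  v^+=0.8225  a^+=0.0311
step 8: x_pred=2.1166  r=-6.7666  x^+=-1.5983  v^+=-0.2322  a^+=-0.7040

resid = -6.7666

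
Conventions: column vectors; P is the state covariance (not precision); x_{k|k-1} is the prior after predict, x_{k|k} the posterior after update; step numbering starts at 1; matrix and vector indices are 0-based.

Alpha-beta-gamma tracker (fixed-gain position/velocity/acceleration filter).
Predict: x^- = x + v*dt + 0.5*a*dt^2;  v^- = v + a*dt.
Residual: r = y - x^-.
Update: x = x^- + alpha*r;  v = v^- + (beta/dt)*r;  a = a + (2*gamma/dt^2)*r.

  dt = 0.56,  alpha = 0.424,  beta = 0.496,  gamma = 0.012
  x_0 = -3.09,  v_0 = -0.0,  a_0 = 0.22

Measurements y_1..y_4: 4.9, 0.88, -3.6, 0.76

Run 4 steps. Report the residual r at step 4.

step 1: x_pred=-3.0555  r=7.9555  x^+=0.3176  v^+=7.1695  a^+=0.8288
step 2: x_pred=4.4625  r=-3.5825  x^+=2.9435  v^+=4.4606  a^+=0.5547
step 3: x_pred=5.5284  r=-9.1284  x^+=1.6580  v^+=-3.3140  a^+=-0.1439
step 4: x_pred=-0.2204  r=0.9804  x^+=0.1953  v^+=-2.5262  a^+=-0.0689

resid = 0.9804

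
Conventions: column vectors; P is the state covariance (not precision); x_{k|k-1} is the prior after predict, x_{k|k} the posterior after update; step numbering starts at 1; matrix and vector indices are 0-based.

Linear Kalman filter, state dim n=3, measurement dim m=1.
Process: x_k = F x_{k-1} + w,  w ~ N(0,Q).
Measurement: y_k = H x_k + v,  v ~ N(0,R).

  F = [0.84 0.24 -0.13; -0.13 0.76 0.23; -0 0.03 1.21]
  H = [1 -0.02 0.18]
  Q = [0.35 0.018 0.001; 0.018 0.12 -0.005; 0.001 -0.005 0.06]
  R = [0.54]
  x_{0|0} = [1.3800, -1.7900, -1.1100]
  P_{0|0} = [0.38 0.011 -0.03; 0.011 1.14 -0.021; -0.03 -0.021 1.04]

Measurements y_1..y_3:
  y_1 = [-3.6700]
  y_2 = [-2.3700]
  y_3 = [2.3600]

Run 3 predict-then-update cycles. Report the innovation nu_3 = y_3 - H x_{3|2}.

innov = [4.5866]

step 1: x^-=[0.8739, -1.7951, -1.3968]  P^-=[0.7137 0.1546 -0.1906; 0.1546 0.8322 0.2956; -0.1906 0.2956 1.5822]  S=[1.2283]  K=[0.5506; 0.1557; 0.0719]  nu=[-4.3284]  x^+=[-1.5091, -2.4689, -1.7078]  P^+=[0.3413 0.0494 -0.2392; 0.0494 0.8024 0.2819; -0.2392 0.2819 1.5758]
step 2: x^-=[-1.6382, -2.0730, -2.1405]  P^-=[0.7183 0.0474 -0.4022; 0.0474 0.7757 0.7505; -0.4022 0.7505 2.3884]  S=[1.1839]  K=[0.5448; 0.1410; 0.0107]  nu=[-0.3880]  x^+=[-1.8495, -2.1277, -2.1447]  P^+=[0.3669 -0.0436 -0.4091; -0.0436 0.7522 0.7487; -0.4091 0.7487 2.3882]
step 3: x^-=[-1.7854, -1.8699, -2.6589]  P^-=[0.7177 -0.1013 -0.5717; -0.1013 0.9818 1.4350; -0.5717 1.4350 3.6116]  S=[1.1630]  K=[0.5303; 0.1181; 0.0427]  nu=[4.5866]  x^+=[0.6471, -1.3283, -2.4629]  P^+=[0.3906 -0.1742 -0.5980; -0.1742 0.9656 1.4291; -0.5980 1.4291 3.6095]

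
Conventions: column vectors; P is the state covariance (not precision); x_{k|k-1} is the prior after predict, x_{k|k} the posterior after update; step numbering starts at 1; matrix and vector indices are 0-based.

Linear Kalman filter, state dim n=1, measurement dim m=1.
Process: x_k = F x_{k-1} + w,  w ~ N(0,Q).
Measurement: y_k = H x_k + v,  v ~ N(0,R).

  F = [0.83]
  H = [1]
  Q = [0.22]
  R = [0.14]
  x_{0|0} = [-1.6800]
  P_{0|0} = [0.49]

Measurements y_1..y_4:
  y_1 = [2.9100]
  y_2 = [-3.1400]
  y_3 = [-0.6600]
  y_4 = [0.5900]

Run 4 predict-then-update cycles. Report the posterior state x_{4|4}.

step 1: x^-=[-1.3944]  P^-=[0.5576]  S=[0.6976]  K=[0.7993]  nu=[4.3044]  x^+=[2.0461]  P^+=[0.1119]
step 2: x^-=[1.6983]  P^-=[0.2971]  S=[0.4371]  K=[0.6797]  nu=[-4.8383]  x^+=[-1.5903]  P^+=[0.0952]
step 3: x^-=[-1.3199]  P^-=[0.2856]  S=[0.4256]  K=[0.6710]  nu=[0.6599]  x^+=[-0.8771]  P^+=[0.0939]
step 4: x^-=[-0.7280]  P^-=[0.2847]  S=[0.4247]  K=[0.6704]  nu=[1.3180]  x^+=[0.1555]  P^+=[0.0939]

x_post = [0.1555]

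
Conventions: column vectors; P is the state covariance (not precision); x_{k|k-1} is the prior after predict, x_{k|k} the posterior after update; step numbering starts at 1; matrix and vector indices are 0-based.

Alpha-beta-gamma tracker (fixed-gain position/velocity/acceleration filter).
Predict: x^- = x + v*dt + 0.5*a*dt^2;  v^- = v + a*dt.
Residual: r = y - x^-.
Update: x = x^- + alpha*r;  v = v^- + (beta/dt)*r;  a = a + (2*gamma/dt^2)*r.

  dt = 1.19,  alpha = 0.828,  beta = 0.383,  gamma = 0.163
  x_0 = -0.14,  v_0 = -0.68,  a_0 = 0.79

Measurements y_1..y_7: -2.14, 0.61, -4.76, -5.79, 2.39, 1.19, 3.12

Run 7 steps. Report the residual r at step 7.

resid = -1.3656

step 1: x_pred=-0.3898  r=-1.7502  x^+=-1.8390  v^+=-0.3032  a^+=0.3871
step 2: x_pred=-1.9257  r=2.5357  x^+=0.1739  v^+=0.9736  a^+=0.9708
step 3: x_pred=2.0198  r=-6.7798  x^+=-3.5939  v^+=-0.0532  a^+=-0.5899
step 4: x_pred=-4.0749  r=-1.7151  x^+=-5.4950  v^+=-1.3072  a^+=-0.9848
step 5: x_pred=-7.7479  r=10.1379  x^+=0.6463  v^+=0.7837  a^+=1.3491
step 6: x_pred=2.5341  r=-1.3441  x^+=1.4212  v^+=1.9565  a^+=1.0396
step 7: x_pred=4.4856  r=-1.3656  x^+=3.3549  v^+=2.7542  a^+=0.7253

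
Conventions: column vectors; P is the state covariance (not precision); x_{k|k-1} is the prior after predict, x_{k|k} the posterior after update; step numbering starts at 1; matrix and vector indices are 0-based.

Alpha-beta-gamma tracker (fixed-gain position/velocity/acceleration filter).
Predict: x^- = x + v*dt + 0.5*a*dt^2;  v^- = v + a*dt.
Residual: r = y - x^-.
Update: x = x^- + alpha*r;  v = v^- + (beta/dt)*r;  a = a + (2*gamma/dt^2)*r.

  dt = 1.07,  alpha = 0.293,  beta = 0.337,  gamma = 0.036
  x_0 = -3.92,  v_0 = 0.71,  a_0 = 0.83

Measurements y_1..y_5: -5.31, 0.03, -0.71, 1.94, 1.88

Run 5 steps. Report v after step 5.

v_post = 1.8542

step 1: x_pred=-2.6852  r=-2.6248  x^+=-3.4542  v^+=0.7714  a^+=0.6649
step 2: x_pred=-2.2482  r=2.2782  x^+=-1.5807  v^+=2.2004  a^+=0.8082
step 3: x_pred=1.2364  r=-1.9464  x^+=0.6661  v^+=2.4522  a^+=0.6858
step 4: x_pred=3.6825  r=-1.7425  x^+=3.1719  v^+=2.6372  a^+=0.5762
step 5: x_pred=6.3236  r=-4.4436  x^+=5.0216  v^+=1.8542  a^+=0.2968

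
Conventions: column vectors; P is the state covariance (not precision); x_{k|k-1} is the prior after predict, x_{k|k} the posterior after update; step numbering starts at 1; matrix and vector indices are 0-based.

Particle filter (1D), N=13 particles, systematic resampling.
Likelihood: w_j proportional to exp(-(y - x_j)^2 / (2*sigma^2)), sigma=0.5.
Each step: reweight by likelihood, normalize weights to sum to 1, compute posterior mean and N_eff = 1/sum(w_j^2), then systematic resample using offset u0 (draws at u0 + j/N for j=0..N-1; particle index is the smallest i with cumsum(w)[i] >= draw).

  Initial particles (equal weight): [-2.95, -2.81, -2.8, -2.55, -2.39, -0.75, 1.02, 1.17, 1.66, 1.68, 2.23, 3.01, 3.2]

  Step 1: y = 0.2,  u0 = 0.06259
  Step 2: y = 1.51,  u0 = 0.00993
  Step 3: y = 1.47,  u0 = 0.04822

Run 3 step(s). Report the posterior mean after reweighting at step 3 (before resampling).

post_mean = 1.1461

step 1: w=[0.0000, 0.0000, 0.0000, 0.0000, 0.0000, 0.2722, 0.4313, 0.2521, 0.0233, 0.0207, 0.0004, 0.0000, 0.0000]  mean=0.6051  Neff=3.0807  idx=[5, 5, 5, 6, 6, 6, 6, 6, 6, 7, 7, 7, 9]
step 2: w=[0.0000, 0.0000, 0.0000, 0.0879, 0.0879, 0.0879, 0.0879, 0.0879, 0.0879, 0.1128, 0.1128, 0.1128, 0.1341]  mean=1.1592  Neff=9.7535  idx=[3, 3, 4, 5, 6, 7, 8, 9, 9, 10, 11, 11, 12]
step 3: w=[0.0683, 0.0683, 0.0683, 0.0683, 0.0683, 0.0683, 0.0683, 0.0856, 0.0856, 0.0856, 0.0856, 0.0856, 0.0938]  mean=1.1461  Neff=12.8043  idx=[0, 1, 2, 4, 5, 6, 7, 8, 9, 10, 10, 11, 12]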